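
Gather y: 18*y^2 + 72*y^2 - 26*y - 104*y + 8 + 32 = 90*y^2 - 130*y + 40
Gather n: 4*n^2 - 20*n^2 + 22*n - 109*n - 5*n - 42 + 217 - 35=-16*n^2 - 92*n + 140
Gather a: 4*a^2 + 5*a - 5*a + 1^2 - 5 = 4*a^2 - 4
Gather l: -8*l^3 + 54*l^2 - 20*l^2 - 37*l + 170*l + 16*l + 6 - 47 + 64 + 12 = -8*l^3 + 34*l^2 + 149*l + 35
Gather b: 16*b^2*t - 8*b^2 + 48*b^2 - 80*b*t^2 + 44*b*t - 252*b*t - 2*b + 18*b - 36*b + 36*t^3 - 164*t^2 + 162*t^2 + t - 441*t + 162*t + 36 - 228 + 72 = b^2*(16*t + 40) + b*(-80*t^2 - 208*t - 20) + 36*t^3 - 2*t^2 - 278*t - 120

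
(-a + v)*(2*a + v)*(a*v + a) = -2*a^3*v - 2*a^3 + a^2*v^2 + a^2*v + a*v^3 + a*v^2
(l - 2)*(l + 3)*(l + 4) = l^3 + 5*l^2 - 2*l - 24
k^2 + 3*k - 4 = (k - 1)*(k + 4)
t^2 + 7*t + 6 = (t + 1)*(t + 6)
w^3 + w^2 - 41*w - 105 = (w - 7)*(w + 3)*(w + 5)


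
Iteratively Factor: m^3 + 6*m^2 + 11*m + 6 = (m + 1)*(m^2 + 5*m + 6) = (m + 1)*(m + 2)*(m + 3)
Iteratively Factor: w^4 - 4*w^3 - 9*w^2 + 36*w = (w - 4)*(w^3 - 9*w) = (w - 4)*(w - 3)*(w^2 + 3*w) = w*(w - 4)*(w - 3)*(w + 3)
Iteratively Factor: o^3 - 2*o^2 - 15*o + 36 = (o + 4)*(o^2 - 6*o + 9) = (o - 3)*(o + 4)*(o - 3)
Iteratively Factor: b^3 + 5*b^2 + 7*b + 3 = (b + 1)*(b^2 + 4*b + 3) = (b + 1)*(b + 3)*(b + 1)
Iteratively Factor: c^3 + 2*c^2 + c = (c)*(c^2 + 2*c + 1) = c*(c + 1)*(c + 1)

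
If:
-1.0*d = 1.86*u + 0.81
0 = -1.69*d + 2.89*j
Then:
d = -1.86*u - 0.81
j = -1.08768166089965*u - 0.473667820069204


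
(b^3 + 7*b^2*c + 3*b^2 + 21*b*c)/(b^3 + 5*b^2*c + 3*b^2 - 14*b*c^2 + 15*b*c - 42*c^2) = b/(b - 2*c)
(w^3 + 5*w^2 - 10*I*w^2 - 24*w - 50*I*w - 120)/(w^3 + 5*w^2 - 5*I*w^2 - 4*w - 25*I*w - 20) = (w - 6*I)/(w - I)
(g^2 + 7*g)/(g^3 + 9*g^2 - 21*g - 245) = g/(g^2 + 2*g - 35)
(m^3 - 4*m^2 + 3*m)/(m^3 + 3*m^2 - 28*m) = (m^2 - 4*m + 3)/(m^2 + 3*m - 28)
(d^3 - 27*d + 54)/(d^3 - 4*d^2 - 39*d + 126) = (d - 3)/(d - 7)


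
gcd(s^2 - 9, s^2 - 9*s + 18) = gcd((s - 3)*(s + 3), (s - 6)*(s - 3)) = s - 3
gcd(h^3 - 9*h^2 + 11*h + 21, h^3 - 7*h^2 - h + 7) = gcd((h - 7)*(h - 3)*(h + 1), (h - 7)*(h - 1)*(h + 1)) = h^2 - 6*h - 7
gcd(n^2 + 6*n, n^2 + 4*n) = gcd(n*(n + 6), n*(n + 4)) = n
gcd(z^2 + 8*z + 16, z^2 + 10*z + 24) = z + 4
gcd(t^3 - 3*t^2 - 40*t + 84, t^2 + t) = 1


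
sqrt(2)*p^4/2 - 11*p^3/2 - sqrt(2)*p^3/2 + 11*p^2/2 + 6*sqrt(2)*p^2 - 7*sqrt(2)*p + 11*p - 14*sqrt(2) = (p - 2)*(p - 7*sqrt(2)/2)*(p - 2*sqrt(2))*(sqrt(2)*p/2 + sqrt(2)/2)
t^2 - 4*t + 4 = (t - 2)^2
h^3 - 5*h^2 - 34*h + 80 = (h - 8)*(h - 2)*(h + 5)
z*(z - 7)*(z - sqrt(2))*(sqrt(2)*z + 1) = sqrt(2)*z^4 - 7*sqrt(2)*z^3 - z^3 - sqrt(2)*z^2 + 7*z^2 + 7*sqrt(2)*z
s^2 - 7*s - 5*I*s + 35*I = (s - 7)*(s - 5*I)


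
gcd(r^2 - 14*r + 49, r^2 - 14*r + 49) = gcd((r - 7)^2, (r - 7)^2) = r^2 - 14*r + 49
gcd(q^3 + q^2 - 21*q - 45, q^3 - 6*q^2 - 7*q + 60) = q^2 - 2*q - 15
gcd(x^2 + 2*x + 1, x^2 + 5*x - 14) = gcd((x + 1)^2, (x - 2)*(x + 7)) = 1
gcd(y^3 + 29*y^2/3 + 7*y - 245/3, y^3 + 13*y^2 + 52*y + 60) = y + 5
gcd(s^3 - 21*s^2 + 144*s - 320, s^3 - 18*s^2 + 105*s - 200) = s^2 - 13*s + 40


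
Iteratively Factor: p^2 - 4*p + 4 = (p - 2)*(p - 2)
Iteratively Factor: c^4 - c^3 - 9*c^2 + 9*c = (c - 1)*(c^3 - 9*c) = (c - 3)*(c - 1)*(c^2 + 3*c) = c*(c - 3)*(c - 1)*(c + 3)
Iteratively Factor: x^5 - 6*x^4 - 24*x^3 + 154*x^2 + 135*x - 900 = (x - 5)*(x^4 - x^3 - 29*x^2 + 9*x + 180) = (x - 5)*(x - 3)*(x^3 + 2*x^2 - 23*x - 60) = (x - 5)^2*(x - 3)*(x^2 + 7*x + 12) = (x - 5)^2*(x - 3)*(x + 3)*(x + 4)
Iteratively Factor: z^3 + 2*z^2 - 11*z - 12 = (z + 1)*(z^2 + z - 12) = (z + 1)*(z + 4)*(z - 3)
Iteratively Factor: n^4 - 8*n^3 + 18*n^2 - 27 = (n + 1)*(n^3 - 9*n^2 + 27*n - 27) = (n - 3)*(n + 1)*(n^2 - 6*n + 9) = (n - 3)^2*(n + 1)*(n - 3)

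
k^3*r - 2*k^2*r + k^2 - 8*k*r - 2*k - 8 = (k - 4)*(k + 2)*(k*r + 1)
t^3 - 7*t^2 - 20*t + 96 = (t - 8)*(t - 3)*(t + 4)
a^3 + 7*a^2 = a^2*(a + 7)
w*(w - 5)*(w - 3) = w^3 - 8*w^2 + 15*w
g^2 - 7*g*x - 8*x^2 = (g - 8*x)*(g + x)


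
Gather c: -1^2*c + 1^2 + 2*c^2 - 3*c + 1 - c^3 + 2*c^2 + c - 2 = -c^3 + 4*c^2 - 3*c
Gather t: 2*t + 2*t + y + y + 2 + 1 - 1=4*t + 2*y + 2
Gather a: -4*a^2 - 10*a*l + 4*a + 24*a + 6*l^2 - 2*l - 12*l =-4*a^2 + a*(28 - 10*l) + 6*l^2 - 14*l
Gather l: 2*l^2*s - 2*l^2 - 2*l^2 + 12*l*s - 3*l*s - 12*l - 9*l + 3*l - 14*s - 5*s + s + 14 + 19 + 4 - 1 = l^2*(2*s - 4) + l*(9*s - 18) - 18*s + 36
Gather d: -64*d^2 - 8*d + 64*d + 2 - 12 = -64*d^2 + 56*d - 10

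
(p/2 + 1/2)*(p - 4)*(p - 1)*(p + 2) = p^4/2 - p^3 - 9*p^2/2 + p + 4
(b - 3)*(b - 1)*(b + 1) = b^3 - 3*b^2 - b + 3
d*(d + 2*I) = d^2 + 2*I*d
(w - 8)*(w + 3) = w^2 - 5*w - 24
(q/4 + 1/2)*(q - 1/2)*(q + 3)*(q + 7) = q^4/4 + 23*q^3/8 + 35*q^2/4 + 43*q/8 - 21/4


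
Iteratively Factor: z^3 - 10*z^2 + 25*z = (z - 5)*(z^2 - 5*z) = z*(z - 5)*(z - 5)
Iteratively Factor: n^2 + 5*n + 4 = (n + 1)*(n + 4)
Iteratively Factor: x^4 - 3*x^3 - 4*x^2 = (x + 1)*(x^3 - 4*x^2) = (x - 4)*(x + 1)*(x^2) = x*(x - 4)*(x + 1)*(x)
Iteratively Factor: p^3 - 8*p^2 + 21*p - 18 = (p - 2)*(p^2 - 6*p + 9) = (p - 3)*(p - 2)*(p - 3)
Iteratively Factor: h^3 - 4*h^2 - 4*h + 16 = (h - 4)*(h^2 - 4) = (h - 4)*(h - 2)*(h + 2)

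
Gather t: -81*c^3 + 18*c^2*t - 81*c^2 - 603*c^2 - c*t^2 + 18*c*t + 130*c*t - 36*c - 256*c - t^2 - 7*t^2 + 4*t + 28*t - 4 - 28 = -81*c^3 - 684*c^2 - 292*c + t^2*(-c - 8) + t*(18*c^2 + 148*c + 32) - 32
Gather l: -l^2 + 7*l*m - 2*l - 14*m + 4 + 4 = -l^2 + l*(7*m - 2) - 14*m + 8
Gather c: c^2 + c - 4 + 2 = c^2 + c - 2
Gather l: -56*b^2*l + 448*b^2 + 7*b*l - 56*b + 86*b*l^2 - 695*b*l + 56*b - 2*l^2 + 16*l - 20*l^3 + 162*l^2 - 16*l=448*b^2 - 20*l^3 + l^2*(86*b + 160) + l*(-56*b^2 - 688*b)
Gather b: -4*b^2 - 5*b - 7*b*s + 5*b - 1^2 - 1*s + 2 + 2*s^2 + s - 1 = -4*b^2 - 7*b*s + 2*s^2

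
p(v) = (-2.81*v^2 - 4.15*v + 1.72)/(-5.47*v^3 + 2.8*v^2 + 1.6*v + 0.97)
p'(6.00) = -0.02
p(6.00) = 0.12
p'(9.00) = -0.01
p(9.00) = 0.07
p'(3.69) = -0.09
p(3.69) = 0.23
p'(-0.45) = 6.17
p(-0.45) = 2.29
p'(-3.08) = 0.01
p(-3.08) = -0.07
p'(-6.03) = -0.01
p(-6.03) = -0.06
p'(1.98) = -0.65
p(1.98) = 0.64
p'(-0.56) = 5.25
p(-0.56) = 1.65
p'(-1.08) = 0.99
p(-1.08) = 0.31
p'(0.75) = -10.76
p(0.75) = -2.07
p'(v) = (-5.62*v - 4.15)/(-5.47*v^3 + 2.8*v^2 + 1.6*v + 0.97) + (-2.81*v^2 - 4.15*v + 1.72)*(16.41*v^2 - 5.6*v - 1.6)/(-5.47*v^3 + 2.8*v^2 + 1.6*v + 0.97)^2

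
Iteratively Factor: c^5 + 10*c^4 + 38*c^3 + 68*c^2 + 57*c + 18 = (c + 2)*(c^4 + 8*c^3 + 22*c^2 + 24*c + 9) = (c + 2)*(c + 3)*(c^3 + 5*c^2 + 7*c + 3) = (c + 1)*(c + 2)*(c + 3)*(c^2 + 4*c + 3) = (c + 1)*(c + 2)*(c + 3)^2*(c + 1)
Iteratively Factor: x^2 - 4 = (x - 2)*(x + 2)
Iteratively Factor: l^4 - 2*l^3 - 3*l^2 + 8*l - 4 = (l - 1)*(l^3 - l^2 - 4*l + 4) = (l - 2)*(l - 1)*(l^2 + l - 2) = (l - 2)*(l - 1)*(l + 2)*(l - 1)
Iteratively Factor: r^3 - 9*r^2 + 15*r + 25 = (r - 5)*(r^2 - 4*r - 5) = (r - 5)*(r + 1)*(r - 5)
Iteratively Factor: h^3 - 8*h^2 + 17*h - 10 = (h - 5)*(h^2 - 3*h + 2) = (h - 5)*(h - 1)*(h - 2)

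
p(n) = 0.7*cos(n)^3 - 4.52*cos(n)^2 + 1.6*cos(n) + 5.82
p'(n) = -2.1*sin(n)*cos(n)^2 + 9.04*sin(n)*cos(n) - 1.6*sin(n)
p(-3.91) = 2.07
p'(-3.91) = -6.38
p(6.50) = 3.72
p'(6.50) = 1.12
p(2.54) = 1.04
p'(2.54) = -5.93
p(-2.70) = 0.16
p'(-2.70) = 4.91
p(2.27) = 2.73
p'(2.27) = -6.34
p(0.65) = 4.58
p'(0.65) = 2.58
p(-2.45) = 1.59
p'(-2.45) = 6.26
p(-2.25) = 2.86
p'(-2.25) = 6.31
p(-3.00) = -0.87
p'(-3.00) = 1.78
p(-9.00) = 0.08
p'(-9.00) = 4.77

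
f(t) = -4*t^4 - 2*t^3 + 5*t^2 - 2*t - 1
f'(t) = -16*t^3 - 6*t^2 + 10*t - 2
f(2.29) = -113.38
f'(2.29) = -202.71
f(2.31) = -117.49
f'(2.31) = -208.14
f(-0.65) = 2.25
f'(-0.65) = -6.64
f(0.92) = -3.03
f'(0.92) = -10.34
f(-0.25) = -0.17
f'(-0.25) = -4.62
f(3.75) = -834.67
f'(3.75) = -892.62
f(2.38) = -132.74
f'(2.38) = -227.89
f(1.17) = -7.19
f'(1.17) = -24.14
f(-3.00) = -220.00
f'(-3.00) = 346.00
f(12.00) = -85705.00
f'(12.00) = -28394.00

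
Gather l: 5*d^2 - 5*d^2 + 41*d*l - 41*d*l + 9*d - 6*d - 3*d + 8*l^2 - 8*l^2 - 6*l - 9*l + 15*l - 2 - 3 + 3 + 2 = 0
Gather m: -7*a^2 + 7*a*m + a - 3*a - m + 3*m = -7*a^2 - 2*a + m*(7*a + 2)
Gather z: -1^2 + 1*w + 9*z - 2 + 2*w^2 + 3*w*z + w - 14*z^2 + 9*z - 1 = 2*w^2 + 2*w - 14*z^2 + z*(3*w + 18) - 4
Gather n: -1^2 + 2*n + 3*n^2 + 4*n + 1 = 3*n^2 + 6*n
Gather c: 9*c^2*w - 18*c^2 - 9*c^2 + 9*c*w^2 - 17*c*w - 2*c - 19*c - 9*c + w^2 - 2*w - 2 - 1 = c^2*(9*w - 27) + c*(9*w^2 - 17*w - 30) + w^2 - 2*w - 3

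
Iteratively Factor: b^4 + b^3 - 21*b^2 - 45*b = (b - 5)*(b^3 + 6*b^2 + 9*b) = (b - 5)*(b + 3)*(b^2 + 3*b) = (b - 5)*(b + 3)^2*(b)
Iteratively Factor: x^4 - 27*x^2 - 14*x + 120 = (x - 2)*(x^3 + 2*x^2 - 23*x - 60) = (x - 5)*(x - 2)*(x^2 + 7*x + 12) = (x - 5)*(x - 2)*(x + 3)*(x + 4)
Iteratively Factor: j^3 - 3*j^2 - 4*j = (j + 1)*(j^2 - 4*j) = j*(j + 1)*(j - 4)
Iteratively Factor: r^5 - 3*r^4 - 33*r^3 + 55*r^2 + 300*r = (r + 3)*(r^4 - 6*r^3 - 15*r^2 + 100*r) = (r - 5)*(r + 3)*(r^3 - r^2 - 20*r) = (r - 5)^2*(r + 3)*(r^2 + 4*r) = r*(r - 5)^2*(r + 3)*(r + 4)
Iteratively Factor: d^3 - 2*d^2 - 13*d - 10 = (d + 2)*(d^2 - 4*d - 5) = (d + 1)*(d + 2)*(d - 5)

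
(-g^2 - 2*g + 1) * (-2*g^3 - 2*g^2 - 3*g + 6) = 2*g^5 + 6*g^4 + 5*g^3 - 2*g^2 - 15*g + 6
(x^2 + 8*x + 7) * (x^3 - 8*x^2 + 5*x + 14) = x^5 - 52*x^3 - 2*x^2 + 147*x + 98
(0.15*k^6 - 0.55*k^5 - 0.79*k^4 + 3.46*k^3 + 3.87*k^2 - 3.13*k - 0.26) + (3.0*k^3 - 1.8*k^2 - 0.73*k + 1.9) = 0.15*k^6 - 0.55*k^5 - 0.79*k^4 + 6.46*k^3 + 2.07*k^2 - 3.86*k + 1.64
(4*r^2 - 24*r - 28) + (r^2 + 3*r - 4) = 5*r^2 - 21*r - 32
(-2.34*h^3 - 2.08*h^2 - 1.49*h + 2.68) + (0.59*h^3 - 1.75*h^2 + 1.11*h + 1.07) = -1.75*h^3 - 3.83*h^2 - 0.38*h + 3.75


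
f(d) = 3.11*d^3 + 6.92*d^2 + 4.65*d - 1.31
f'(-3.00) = 47.10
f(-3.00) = -36.95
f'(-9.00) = 635.82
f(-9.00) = -1749.83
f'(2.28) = 84.71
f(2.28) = 82.13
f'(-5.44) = 205.47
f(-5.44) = -322.49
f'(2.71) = 110.68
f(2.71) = 124.01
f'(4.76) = 281.92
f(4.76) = 513.03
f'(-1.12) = 0.85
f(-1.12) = -2.21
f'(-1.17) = 1.23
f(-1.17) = -2.26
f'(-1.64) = 7.05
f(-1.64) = -4.04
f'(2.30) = 85.84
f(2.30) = 83.83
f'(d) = 9.33*d^2 + 13.84*d + 4.65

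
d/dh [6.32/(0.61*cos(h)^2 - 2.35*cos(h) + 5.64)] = (7.7104*cos(h) - 14.852)*sin(h)/(0.61*cos(h)^2 - 2.35*cos(h) + 5.64)^2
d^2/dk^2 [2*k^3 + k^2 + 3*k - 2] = 12*k + 2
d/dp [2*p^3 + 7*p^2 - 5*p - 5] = 6*p^2 + 14*p - 5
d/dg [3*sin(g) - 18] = 3*cos(g)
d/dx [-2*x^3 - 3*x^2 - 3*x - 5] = -6*x^2 - 6*x - 3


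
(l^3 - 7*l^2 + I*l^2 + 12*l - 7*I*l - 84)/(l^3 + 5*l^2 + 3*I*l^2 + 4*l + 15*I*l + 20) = (l^2 - l*(7 + 3*I) + 21*I)/(l^2 + l*(5 - I) - 5*I)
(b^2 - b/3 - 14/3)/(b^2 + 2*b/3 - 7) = (b + 2)/(b + 3)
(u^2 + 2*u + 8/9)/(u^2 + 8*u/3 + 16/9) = (3*u + 2)/(3*u + 4)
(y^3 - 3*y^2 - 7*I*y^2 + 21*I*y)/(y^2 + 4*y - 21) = y*(y - 7*I)/(y + 7)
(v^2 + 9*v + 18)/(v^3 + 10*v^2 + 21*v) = (v + 6)/(v*(v + 7))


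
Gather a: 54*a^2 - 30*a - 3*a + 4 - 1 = 54*a^2 - 33*a + 3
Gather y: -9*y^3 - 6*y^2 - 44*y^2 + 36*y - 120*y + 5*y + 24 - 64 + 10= -9*y^3 - 50*y^2 - 79*y - 30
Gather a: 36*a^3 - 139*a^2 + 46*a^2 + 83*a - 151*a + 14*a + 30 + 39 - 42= 36*a^3 - 93*a^2 - 54*a + 27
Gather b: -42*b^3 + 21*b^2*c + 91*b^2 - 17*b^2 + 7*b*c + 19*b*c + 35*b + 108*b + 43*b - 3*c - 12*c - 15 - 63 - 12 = -42*b^3 + b^2*(21*c + 74) + b*(26*c + 186) - 15*c - 90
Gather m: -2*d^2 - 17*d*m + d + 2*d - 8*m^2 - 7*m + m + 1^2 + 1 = -2*d^2 + 3*d - 8*m^2 + m*(-17*d - 6) + 2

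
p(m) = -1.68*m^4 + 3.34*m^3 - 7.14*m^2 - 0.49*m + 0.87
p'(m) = -6.72*m^3 + 10.02*m^2 - 14.28*m - 0.49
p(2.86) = -93.20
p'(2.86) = -116.58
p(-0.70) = -3.83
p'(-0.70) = 16.72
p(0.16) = 0.62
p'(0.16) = -2.55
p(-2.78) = -225.05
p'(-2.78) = 261.03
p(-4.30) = -968.95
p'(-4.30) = 780.47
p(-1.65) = -45.22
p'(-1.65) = 80.54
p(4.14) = -380.06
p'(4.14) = -364.71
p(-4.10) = -822.07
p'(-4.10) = 689.64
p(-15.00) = -97920.78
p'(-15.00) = 25148.21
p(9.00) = -9169.50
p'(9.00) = -4216.27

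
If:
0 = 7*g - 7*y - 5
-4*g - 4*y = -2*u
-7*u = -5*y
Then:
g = 45/161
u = -50/161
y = -10/23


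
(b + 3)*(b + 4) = b^2 + 7*b + 12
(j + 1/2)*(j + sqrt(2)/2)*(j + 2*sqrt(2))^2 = j^4 + j^3/2 + 9*sqrt(2)*j^3/2 + 9*sqrt(2)*j^2/4 + 12*j^2 + 4*sqrt(2)*j + 6*j + 2*sqrt(2)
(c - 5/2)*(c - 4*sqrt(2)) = c^2 - 4*sqrt(2)*c - 5*c/2 + 10*sqrt(2)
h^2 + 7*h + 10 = (h + 2)*(h + 5)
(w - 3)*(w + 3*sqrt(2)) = w^2 - 3*w + 3*sqrt(2)*w - 9*sqrt(2)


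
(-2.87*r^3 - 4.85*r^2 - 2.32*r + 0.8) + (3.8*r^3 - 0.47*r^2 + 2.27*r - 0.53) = 0.93*r^3 - 5.32*r^2 - 0.0499999999999998*r + 0.27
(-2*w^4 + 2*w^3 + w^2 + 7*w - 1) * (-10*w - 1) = 20*w^5 - 18*w^4 - 12*w^3 - 71*w^2 + 3*w + 1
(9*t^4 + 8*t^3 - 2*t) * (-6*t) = -54*t^5 - 48*t^4 + 12*t^2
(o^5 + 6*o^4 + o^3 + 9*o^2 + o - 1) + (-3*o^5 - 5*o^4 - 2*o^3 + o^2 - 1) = -2*o^5 + o^4 - o^3 + 10*o^2 + o - 2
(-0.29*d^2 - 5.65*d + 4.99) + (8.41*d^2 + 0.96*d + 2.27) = 8.12*d^2 - 4.69*d + 7.26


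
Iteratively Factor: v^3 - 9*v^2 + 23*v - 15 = (v - 3)*(v^2 - 6*v + 5) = (v - 5)*(v - 3)*(v - 1)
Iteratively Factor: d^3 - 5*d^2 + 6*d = (d)*(d^2 - 5*d + 6) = d*(d - 2)*(d - 3)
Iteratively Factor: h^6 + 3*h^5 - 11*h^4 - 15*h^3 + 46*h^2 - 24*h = (h)*(h^5 + 3*h^4 - 11*h^3 - 15*h^2 + 46*h - 24) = h*(h - 1)*(h^4 + 4*h^3 - 7*h^2 - 22*h + 24) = h*(h - 1)^2*(h^3 + 5*h^2 - 2*h - 24) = h*(h - 1)^2*(h + 4)*(h^2 + h - 6) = h*(h - 2)*(h - 1)^2*(h + 4)*(h + 3)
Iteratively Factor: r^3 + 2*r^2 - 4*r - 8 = (r + 2)*(r^2 - 4) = (r + 2)^2*(r - 2)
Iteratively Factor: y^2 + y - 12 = (y + 4)*(y - 3)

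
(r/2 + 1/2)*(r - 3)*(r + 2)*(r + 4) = r^4/2 + 2*r^3 - 7*r^2/2 - 17*r - 12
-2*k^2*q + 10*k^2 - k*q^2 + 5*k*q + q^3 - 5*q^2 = (-2*k + q)*(k + q)*(q - 5)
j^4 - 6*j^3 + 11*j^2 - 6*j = j*(j - 3)*(j - 2)*(j - 1)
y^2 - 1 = (y - 1)*(y + 1)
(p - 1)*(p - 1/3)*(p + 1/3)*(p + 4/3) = p^4 + p^3/3 - 13*p^2/9 - p/27 + 4/27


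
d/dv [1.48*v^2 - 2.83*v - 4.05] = 2.96*v - 2.83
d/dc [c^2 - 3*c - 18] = 2*c - 3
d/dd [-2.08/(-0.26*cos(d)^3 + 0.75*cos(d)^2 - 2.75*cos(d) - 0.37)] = (1.6224*cos(d)^2 - 3.12*cos(d) + 5.72)*sin(d)/(0.26*cos(d)^3 - 0.75*cos(d)^2 + 2.75*cos(d) + 0.37)^2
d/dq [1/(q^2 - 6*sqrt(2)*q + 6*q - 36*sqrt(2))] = 2*(-q - 3 + 3*sqrt(2))/(q^2 - 6*sqrt(2)*q + 6*q - 36*sqrt(2))^2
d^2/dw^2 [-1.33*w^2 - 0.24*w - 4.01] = -2.66000000000000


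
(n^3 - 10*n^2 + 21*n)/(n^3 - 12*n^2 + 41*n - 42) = n/(n - 2)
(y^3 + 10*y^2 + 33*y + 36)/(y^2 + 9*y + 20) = (y^2 + 6*y + 9)/(y + 5)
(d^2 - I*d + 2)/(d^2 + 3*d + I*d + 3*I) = (d - 2*I)/(d + 3)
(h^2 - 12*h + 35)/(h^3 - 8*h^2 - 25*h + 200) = (h - 7)/(h^2 - 3*h - 40)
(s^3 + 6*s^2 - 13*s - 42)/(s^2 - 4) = (s^2 + 4*s - 21)/(s - 2)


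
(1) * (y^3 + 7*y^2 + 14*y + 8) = y^3 + 7*y^2 + 14*y + 8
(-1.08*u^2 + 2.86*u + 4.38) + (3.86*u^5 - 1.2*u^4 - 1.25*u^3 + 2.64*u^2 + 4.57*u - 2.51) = 3.86*u^5 - 1.2*u^4 - 1.25*u^3 + 1.56*u^2 + 7.43*u + 1.87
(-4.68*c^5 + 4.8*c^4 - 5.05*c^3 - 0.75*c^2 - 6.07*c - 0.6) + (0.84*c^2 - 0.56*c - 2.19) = -4.68*c^5 + 4.8*c^4 - 5.05*c^3 + 0.09*c^2 - 6.63*c - 2.79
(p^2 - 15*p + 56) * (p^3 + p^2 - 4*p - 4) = p^5 - 14*p^4 + 37*p^3 + 112*p^2 - 164*p - 224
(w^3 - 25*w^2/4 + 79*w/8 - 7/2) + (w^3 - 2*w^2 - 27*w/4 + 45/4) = 2*w^3 - 33*w^2/4 + 25*w/8 + 31/4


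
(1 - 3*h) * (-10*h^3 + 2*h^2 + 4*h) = 30*h^4 - 16*h^3 - 10*h^2 + 4*h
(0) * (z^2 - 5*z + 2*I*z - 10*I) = 0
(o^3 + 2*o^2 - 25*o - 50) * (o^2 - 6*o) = o^5 - 4*o^4 - 37*o^3 + 100*o^2 + 300*o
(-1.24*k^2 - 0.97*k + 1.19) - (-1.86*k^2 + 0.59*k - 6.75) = 0.62*k^2 - 1.56*k + 7.94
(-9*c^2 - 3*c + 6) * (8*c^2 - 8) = -72*c^4 - 24*c^3 + 120*c^2 + 24*c - 48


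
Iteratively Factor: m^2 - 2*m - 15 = (m + 3)*(m - 5)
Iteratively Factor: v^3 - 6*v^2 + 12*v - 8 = (v - 2)*(v^2 - 4*v + 4) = (v - 2)^2*(v - 2)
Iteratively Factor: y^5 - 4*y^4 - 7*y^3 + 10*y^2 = (y + 2)*(y^4 - 6*y^3 + 5*y^2) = (y - 1)*(y + 2)*(y^3 - 5*y^2) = (y - 5)*(y - 1)*(y + 2)*(y^2) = y*(y - 5)*(y - 1)*(y + 2)*(y)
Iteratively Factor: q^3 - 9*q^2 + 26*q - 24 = (q - 4)*(q^2 - 5*q + 6) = (q - 4)*(q - 2)*(q - 3)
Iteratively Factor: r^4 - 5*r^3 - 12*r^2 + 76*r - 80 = (r - 2)*(r^3 - 3*r^2 - 18*r + 40) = (r - 2)*(r + 4)*(r^2 - 7*r + 10) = (r - 2)^2*(r + 4)*(r - 5)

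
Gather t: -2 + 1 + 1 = 0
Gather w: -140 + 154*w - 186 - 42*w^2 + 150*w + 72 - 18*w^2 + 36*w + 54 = -60*w^2 + 340*w - 200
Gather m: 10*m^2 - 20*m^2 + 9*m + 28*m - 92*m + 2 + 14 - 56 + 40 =-10*m^2 - 55*m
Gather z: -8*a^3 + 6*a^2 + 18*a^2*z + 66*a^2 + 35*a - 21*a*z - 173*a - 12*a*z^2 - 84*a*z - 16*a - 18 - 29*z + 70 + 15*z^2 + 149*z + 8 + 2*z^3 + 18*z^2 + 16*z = -8*a^3 + 72*a^2 - 154*a + 2*z^3 + z^2*(33 - 12*a) + z*(18*a^2 - 105*a + 136) + 60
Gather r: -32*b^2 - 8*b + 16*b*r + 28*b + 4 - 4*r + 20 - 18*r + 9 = -32*b^2 + 20*b + r*(16*b - 22) + 33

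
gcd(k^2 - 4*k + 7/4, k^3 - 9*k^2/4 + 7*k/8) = k - 1/2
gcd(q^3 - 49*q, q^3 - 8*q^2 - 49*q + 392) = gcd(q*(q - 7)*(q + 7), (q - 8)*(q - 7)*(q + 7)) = q^2 - 49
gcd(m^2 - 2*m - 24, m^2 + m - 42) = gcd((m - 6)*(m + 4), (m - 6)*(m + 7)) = m - 6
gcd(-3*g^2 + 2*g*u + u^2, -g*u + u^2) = -g + u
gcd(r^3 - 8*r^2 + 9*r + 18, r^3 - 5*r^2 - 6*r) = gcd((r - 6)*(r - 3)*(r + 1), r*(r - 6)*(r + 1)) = r^2 - 5*r - 6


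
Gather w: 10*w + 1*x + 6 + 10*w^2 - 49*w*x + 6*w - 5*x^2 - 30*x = 10*w^2 + w*(16 - 49*x) - 5*x^2 - 29*x + 6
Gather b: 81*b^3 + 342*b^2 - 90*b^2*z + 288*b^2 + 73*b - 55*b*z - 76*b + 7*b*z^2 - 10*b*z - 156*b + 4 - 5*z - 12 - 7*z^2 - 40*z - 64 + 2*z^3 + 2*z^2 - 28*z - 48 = 81*b^3 + b^2*(630 - 90*z) + b*(7*z^2 - 65*z - 159) + 2*z^3 - 5*z^2 - 73*z - 120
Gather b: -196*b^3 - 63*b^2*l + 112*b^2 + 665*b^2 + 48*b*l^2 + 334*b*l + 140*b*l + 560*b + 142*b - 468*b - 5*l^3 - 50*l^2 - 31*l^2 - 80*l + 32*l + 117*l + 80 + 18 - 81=-196*b^3 + b^2*(777 - 63*l) + b*(48*l^2 + 474*l + 234) - 5*l^3 - 81*l^2 + 69*l + 17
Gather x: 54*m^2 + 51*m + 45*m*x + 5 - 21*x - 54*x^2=54*m^2 + 51*m - 54*x^2 + x*(45*m - 21) + 5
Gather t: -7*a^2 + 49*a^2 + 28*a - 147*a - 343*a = 42*a^2 - 462*a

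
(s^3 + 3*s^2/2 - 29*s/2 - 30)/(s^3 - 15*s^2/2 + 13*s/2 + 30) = (2*s^2 + 11*s + 15)/(2*s^2 - 7*s - 15)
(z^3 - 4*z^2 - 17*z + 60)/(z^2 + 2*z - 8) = (z^2 - 8*z + 15)/(z - 2)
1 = 1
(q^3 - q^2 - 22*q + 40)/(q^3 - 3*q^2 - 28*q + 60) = (q - 4)/(q - 6)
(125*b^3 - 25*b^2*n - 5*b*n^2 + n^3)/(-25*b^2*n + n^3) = (-5*b + n)/n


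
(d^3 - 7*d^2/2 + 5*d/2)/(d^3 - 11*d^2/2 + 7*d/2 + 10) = d*(d - 1)/(d^2 - 3*d - 4)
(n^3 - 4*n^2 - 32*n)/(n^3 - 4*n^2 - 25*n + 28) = n*(n - 8)/(n^2 - 8*n + 7)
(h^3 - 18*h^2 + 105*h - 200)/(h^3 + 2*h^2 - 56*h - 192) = (h^2 - 10*h + 25)/(h^2 + 10*h + 24)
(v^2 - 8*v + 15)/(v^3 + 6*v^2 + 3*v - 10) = (v^2 - 8*v + 15)/(v^3 + 6*v^2 + 3*v - 10)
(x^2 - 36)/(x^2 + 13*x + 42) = (x - 6)/(x + 7)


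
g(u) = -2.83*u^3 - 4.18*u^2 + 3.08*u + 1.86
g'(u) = -8.49*u^2 - 8.36*u + 3.08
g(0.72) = 0.85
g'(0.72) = -7.34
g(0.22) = 2.31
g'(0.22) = 0.83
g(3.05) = -107.92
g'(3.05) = -101.40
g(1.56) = -14.25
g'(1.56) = -30.62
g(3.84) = -208.19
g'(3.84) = -154.21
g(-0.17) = 1.23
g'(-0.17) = 4.26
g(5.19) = -490.38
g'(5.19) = -269.00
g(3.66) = -181.61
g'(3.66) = -141.25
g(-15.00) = 8566.41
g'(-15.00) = -1781.77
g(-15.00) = 8566.41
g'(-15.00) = -1781.77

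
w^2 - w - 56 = (w - 8)*(w + 7)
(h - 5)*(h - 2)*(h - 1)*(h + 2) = h^4 - 6*h^3 + h^2 + 24*h - 20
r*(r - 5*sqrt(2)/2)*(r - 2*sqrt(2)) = r^3 - 9*sqrt(2)*r^2/2 + 10*r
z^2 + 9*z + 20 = (z + 4)*(z + 5)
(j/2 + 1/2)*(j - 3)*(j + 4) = j^3/2 + j^2 - 11*j/2 - 6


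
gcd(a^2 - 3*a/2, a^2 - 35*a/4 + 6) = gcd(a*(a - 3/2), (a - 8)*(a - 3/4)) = 1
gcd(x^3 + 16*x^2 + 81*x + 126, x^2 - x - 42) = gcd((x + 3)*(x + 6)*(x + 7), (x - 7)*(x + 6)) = x + 6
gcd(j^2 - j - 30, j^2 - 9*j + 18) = j - 6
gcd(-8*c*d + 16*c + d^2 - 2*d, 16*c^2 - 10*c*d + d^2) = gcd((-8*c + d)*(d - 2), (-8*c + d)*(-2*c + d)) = 8*c - d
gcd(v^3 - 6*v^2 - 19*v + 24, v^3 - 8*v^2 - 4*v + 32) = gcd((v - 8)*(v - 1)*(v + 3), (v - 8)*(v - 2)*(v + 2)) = v - 8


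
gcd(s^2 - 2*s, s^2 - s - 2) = s - 2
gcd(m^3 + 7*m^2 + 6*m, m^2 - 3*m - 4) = m + 1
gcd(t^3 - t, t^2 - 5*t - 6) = t + 1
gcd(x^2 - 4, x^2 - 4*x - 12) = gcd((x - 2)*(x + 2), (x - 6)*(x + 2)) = x + 2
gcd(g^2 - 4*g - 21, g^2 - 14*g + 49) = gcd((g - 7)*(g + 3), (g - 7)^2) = g - 7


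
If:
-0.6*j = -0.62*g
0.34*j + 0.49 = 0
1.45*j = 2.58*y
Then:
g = -1.39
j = -1.44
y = -0.81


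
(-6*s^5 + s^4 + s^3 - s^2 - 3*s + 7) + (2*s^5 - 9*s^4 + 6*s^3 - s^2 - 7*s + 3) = -4*s^5 - 8*s^4 + 7*s^3 - 2*s^2 - 10*s + 10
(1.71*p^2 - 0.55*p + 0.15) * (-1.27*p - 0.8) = -2.1717*p^3 - 0.6695*p^2 + 0.2495*p - 0.12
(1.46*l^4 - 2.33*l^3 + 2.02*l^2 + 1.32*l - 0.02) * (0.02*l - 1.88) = 0.0292*l^5 - 2.7914*l^4 + 4.4208*l^3 - 3.7712*l^2 - 2.482*l + 0.0376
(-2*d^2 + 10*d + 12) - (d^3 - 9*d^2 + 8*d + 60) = -d^3 + 7*d^2 + 2*d - 48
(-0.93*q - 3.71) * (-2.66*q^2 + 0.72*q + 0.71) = 2.4738*q^3 + 9.199*q^2 - 3.3315*q - 2.6341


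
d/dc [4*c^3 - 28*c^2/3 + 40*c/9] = 12*c^2 - 56*c/3 + 40/9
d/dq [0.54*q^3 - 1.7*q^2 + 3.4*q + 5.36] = 1.62*q^2 - 3.4*q + 3.4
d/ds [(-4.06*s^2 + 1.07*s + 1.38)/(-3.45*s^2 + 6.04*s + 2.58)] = (-20.8309*s^2 - 11.4276*s - 5.5746)/(11.9025*s^4 - 41.676*s^3 + 18.6796*s^2 + 31.1664*s + 6.6564)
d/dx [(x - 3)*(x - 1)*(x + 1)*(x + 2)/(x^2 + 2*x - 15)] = (2*x^3 + 17*x^2 + 20*x - 3)/(x^2 + 10*x + 25)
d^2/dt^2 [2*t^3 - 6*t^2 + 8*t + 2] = 12*t - 12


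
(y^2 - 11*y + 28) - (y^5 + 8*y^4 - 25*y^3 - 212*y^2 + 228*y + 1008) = -y^5 - 8*y^4 + 25*y^3 + 213*y^2 - 239*y - 980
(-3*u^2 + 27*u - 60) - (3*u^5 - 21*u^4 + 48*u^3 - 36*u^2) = -3*u^5 + 21*u^4 - 48*u^3 + 33*u^2 + 27*u - 60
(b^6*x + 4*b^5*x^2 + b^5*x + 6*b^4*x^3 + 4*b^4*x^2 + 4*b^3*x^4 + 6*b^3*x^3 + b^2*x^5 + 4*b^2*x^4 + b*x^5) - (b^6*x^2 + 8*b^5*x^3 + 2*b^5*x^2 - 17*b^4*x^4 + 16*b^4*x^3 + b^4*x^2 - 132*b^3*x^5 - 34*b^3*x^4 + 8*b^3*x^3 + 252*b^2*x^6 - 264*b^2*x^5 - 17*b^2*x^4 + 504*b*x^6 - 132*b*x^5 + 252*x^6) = -b^6*x^2 + b^6*x - 8*b^5*x^3 + 2*b^5*x^2 + b^5*x + 17*b^4*x^4 - 10*b^4*x^3 + 3*b^4*x^2 + 132*b^3*x^5 + 38*b^3*x^4 - 2*b^3*x^3 - 252*b^2*x^6 + 265*b^2*x^5 + 21*b^2*x^4 - 504*b*x^6 + 133*b*x^5 - 252*x^6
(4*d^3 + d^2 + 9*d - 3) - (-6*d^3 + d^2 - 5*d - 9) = 10*d^3 + 14*d + 6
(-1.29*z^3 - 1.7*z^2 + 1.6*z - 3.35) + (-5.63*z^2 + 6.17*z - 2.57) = -1.29*z^3 - 7.33*z^2 + 7.77*z - 5.92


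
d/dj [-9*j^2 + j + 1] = 1 - 18*j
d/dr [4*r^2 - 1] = 8*r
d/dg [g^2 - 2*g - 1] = 2*g - 2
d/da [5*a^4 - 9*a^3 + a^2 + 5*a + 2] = 20*a^3 - 27*a^2 + 2*a + 5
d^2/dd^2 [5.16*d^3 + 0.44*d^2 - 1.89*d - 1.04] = 30.96*d + 0.88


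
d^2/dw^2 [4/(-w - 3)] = -8/(w + 3)^3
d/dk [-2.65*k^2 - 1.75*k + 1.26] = -5.3*k - 1.75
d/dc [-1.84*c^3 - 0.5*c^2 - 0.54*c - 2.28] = -5.52*c^2 - 1.0*c - 0.54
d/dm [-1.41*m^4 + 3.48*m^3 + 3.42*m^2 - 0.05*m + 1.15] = -5.64*m^3 + 10.44*m^2 + 6.84*m - 0.05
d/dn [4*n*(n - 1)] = 8*n - 4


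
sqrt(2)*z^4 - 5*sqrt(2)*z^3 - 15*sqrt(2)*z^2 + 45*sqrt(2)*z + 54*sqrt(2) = (z - 6)*(z - 3)*(z + 3)*(sqrt(2)*z + sqrt(2))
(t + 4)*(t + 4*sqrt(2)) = t^2 + 4*t + 4*sqrt(2)*t + 16*sqrt(2)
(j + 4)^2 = j^2 + 8*j + 16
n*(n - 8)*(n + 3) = n^3 - 5*n^2 - 24*n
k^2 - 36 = (k - 6)*(k + 6)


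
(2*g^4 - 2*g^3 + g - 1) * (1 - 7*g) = -14*g^5 + 16*g^4 - 2*g^3 - 7*g^2 + 8*g - 1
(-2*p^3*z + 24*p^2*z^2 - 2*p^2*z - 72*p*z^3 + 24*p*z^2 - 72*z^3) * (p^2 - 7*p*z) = -2*p^5*z + 38*p^4*z^2 - 2*p^4*z - 240*p^3*z^3 + 38*p^3*z^2 + 504*p^2*z^4 - 240*p^2*z^3 + 504*p*z^4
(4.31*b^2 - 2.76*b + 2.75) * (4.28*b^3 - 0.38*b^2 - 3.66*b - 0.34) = 18.4468*b^5 - 13.4506*b^4 - 2.9558*b^3 + 7.5912*b^2 - 9.1266*b - 0.935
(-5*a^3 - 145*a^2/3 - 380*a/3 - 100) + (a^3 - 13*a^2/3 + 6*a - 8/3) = -4*a^3 - 158*a^2/3 - 362*a/3 - 308/3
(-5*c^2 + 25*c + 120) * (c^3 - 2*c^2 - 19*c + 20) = -5*c^5 + 35*c^4 + 165*c^3 - 815*c^2 - 1780*c + 2400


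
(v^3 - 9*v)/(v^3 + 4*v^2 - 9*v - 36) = v/(v + 4)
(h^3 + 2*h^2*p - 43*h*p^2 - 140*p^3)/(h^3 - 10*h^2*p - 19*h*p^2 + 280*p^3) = (-h - 4*p)/(-h + 8*p)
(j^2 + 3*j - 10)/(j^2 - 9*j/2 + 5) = 2*(j + 5)/(2*j - 5)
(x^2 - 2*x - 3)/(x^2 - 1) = (x - 3)/(x - 1)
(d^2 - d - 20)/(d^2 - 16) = (d - 5)/(d - 4)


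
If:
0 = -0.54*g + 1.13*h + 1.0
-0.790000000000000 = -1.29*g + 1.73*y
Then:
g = 1.34108527131783*y + 0.612403100775194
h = 0.640872607532414*y - 0.592302942992385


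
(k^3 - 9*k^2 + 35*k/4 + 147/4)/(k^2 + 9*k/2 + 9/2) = (2*k^2 - 21*k + 49)/(2*(k + 3))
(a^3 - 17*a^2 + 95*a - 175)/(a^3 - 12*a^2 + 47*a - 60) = (a^2 - 12*a + 35)/(a^2 - 7*a + 12)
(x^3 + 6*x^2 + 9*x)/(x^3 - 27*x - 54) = x/(x - 6)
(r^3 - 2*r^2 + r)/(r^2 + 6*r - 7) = r*(r - 1)/(r + 7)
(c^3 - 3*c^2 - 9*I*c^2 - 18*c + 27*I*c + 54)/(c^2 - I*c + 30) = (c^2 - 3*c*(1 + I) + 9*I)/(c + 5*I)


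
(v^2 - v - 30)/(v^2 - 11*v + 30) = (v + 5)/(v - 5)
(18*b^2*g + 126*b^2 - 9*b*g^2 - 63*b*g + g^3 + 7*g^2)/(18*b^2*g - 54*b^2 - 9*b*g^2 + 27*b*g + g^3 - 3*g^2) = (g + 7)/(g - 3)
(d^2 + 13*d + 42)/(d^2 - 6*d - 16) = (d^2 + 13*d + 42)/(d^2 - 6*d - 16)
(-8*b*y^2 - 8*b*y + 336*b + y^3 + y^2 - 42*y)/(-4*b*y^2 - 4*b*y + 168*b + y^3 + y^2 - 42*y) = (-8*b + y)/(-4*b + y)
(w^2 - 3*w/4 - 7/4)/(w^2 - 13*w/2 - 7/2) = (-4*w^2 + 3*w + 7)/(2*(-2*w^2 + 13*w + 7))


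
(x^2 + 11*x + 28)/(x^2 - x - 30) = (x^2 + 11*x + 28)/(x^2 - x - 30)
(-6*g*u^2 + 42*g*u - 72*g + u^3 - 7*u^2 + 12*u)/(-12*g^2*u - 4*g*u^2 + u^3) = (u^2 - 7*u + 12)/(u*(2*g + u))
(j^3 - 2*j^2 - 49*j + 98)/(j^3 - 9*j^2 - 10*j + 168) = (j^2 + 5*j - 14)/(j^2 - 2*j - 24)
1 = 1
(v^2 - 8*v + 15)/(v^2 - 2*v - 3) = (v - 5)/(v + 1)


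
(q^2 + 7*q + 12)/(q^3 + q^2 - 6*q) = (q + 4)/(q*(q - 2))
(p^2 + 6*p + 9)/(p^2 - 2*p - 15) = (p + 3)/(p - 5)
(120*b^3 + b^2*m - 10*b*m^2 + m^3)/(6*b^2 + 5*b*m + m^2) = (40*b^2 - 13*b*m + m^2)/(2*b + m)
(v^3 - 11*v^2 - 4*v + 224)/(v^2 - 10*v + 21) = (v^2 - 4*v - 32)/(v - 3)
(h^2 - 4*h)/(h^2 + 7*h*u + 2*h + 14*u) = h*(h - 4)/(h^2 + 7*h*u + 2*h + 14*u)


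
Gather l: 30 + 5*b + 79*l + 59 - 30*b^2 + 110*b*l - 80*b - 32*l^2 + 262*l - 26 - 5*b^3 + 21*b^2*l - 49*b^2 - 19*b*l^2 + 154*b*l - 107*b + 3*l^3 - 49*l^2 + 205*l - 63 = -5*b^3 - 79*b^2 - 182*b + 3*l^3 + l^2*(-19*b - 81) + l*(21*b^2 + 264*b + 546)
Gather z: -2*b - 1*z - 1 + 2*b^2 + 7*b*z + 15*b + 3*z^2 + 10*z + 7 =2*b^2 + 13*b + 3*z^2 + z*(7*b + 9) + 6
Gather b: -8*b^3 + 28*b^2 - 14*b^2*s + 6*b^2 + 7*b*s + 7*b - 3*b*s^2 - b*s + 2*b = -8*b^3 + b^2*(34 - 14*s) + b*(-3*s^2 + 6*s + 9)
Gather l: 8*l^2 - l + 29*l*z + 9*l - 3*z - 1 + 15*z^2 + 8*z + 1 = 8*l^2 + l*(29*z + 8) + 15*z^2 + 5*z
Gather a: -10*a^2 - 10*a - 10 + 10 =-10*a^2 - 10*a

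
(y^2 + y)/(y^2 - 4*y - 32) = y*(y + 1)/(y^2 - 4*y - 32)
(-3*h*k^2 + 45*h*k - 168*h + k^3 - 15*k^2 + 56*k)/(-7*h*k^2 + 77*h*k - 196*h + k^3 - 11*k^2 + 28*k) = (3*h*k - 24*h - k^2 + 8*k)/(7*h*k - 28*h - k^2 + 4*k)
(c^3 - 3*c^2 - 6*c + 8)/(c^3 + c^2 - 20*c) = (c^2 + c - 2)/(c*(c + 5))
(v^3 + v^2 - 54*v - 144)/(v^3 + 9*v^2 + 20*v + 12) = (v^2 - 5*v - 24)/(v^2 + 3*v + 2)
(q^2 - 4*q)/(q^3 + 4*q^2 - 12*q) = (q - 4)/(q^2 + 4*q - 12)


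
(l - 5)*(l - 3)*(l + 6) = l^3 - 2*l^2 - 33*l + 90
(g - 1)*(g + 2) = g^2 + g - 2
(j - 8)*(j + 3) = j^2 - 5*j - 24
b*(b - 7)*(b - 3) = b^3 - 10*b^2 + 21*b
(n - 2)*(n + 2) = n^2 - 4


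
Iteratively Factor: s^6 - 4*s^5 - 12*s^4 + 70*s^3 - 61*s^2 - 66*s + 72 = (s - 1)*(s^5 - 3*s^4 - 15*s^3 + 55*s^2 - 6*s - 72) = (s - 1)*(s + 4)*(s^4 - 7*s^3 + 13*s^2 + 3*s - 18) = (s - 3)*(s - 1)*(s + 4)*(s^3 - 4*s^2 + s + 6) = (s - 3)*(s - 2)*(s - 1)*(s + 4)*(s^2 - 2*s - 3) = (s - 3)*(s - 2)*(s - 1)*(s + 1)*(s + 4)*(s - 3)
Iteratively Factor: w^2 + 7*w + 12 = (w + 4)*(w + 3)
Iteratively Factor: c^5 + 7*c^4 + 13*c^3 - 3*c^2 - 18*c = (c + 2)*(c^4 + 5*c^3 + 3*c^2 - 9*c) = (c + 2)*(c + 3)*(c^3 + 2*c^2 - 3*c) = c*(c + 2)*(c + 3)*(c^2 + 2*c - 3) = c*(c + 2)*(c + 3)^2*(c - 1)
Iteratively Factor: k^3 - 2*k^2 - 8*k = (k - 4)*(k^2 + 2*k) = (k - 4)*(k + 2)*(k)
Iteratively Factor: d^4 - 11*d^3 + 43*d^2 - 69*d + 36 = (d - 1)*(d^3 - 10*d^2 + 33*d - 36) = (d - 3)*(d - 1)*(d^2 - 7*d + 12) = (d - 4)*(d - 3)*(d - 1)*(d - 3)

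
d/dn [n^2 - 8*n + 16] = 2*n - 8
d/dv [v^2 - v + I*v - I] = 2*v - 1 + I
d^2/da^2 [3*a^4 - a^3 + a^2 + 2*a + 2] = 36*a^2 - 6*a + 2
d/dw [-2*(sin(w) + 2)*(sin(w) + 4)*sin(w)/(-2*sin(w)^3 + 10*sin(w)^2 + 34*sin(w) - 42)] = (-11*sin(w)^4 - 50*sin(w)^3 + sin(w)^2 + 252*sin(w) + 168)*cos(w)/((sin(w) - 7)^2*(sin(w) - 1)^2*(sin(w) + 3)^2)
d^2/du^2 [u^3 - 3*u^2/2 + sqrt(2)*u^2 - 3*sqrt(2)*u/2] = 6*u - 3 + 2*sqrt(2)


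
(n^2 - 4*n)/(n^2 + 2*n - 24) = n/(n + 6)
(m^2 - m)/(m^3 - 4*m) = (m - 1)/(m^2 - 4)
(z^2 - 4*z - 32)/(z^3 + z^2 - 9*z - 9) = (z^2 - 4*z - 32)/(z^3 + z^2 - 9*z - 9)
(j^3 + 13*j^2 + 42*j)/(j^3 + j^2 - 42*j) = (j + 6)/(j - 6)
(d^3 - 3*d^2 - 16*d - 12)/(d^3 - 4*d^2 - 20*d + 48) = (d^2 + 3*d + 2)/(d^2 + 2*d - 8)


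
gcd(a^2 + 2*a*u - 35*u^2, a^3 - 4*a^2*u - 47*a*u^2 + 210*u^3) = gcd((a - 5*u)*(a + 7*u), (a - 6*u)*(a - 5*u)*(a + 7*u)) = -a^2 - 2*a*u + 35*u^2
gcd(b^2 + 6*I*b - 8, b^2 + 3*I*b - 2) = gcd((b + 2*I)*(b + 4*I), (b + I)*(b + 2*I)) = b + 2*I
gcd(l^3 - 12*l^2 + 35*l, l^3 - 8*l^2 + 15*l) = l^2 - 5*l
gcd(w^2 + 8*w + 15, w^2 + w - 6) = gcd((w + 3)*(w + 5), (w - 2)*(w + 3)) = w + 3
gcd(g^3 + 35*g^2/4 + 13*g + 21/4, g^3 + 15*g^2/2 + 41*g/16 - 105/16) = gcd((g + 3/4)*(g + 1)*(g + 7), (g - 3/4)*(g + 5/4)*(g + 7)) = g + 7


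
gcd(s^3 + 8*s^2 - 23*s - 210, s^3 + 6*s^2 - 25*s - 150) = s^2 + s - 30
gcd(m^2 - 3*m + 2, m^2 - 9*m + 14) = m - 2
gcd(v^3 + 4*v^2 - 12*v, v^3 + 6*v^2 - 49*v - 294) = v + 6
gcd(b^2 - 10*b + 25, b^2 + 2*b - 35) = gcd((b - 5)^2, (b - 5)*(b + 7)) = b - 5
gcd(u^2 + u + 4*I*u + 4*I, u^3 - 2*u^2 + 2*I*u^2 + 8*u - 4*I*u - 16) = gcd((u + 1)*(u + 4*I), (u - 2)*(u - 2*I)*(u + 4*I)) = u + 4*I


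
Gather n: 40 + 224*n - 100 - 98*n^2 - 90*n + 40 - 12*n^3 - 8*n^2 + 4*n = -12*n^3 - 106*n^2 + 138*n - 20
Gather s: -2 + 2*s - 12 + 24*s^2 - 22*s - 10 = 24*s^2 - 20*s - 24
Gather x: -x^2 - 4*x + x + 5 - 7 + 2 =-x^2 - 3*x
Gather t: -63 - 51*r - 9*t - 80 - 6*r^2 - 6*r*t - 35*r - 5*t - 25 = -6*r^2 - 86*r + t*(-6*r - 14) - 168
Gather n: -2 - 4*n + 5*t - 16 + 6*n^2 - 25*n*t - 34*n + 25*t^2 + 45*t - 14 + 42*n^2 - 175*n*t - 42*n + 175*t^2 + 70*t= 48*n^2 + n*(-200*t - 80) + 200*t^2 + 120*t - 32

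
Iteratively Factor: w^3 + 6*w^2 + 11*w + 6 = (w + 2)*(w^2 + 4*w + 3) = (w + 2)*(w + 3)*(w + 1)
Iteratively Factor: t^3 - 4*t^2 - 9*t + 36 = (t - 4)*(t^2 - 9) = (t - 4)*(t + 3)*(t - 3)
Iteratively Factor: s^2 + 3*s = (s)*(s + 3)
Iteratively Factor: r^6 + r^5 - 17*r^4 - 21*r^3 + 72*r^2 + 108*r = (r + 3)*(r^5 - 2*r^4 - 11*r^3 + 12*r^2 + 36*r) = (r - 3)*(r + 3)*(r^4 + r^3 - 8*r^2 - 12*r) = (r - 3)*(r + 2)*(r + 3)*(r^3 - r^2 - 6*r) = r*(r - 3)*(r + 2)*(r + 3)*(r^2 - r - 6) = r*(r - 3)^2*(r + 2)*(r + 3)*(r + 2)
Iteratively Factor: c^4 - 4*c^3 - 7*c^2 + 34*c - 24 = (c - 2)*(c^3 - 2*c^2 - 11*c + 12) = (c - 2)*(c - 1)*(c^2 - c - 12) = (c - 4)*(c - 2)*(c - 1)*(c + 3)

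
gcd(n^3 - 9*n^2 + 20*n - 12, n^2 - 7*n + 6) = n^2 - 7*n + 6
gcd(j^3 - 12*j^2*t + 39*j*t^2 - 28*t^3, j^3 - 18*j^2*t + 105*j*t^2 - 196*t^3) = j^2 - 11*j*t + 28*t^2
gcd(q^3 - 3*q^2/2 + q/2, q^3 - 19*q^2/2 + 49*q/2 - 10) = q - 1/2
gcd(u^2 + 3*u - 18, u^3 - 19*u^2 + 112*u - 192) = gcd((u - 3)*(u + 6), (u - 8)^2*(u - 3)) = u - 3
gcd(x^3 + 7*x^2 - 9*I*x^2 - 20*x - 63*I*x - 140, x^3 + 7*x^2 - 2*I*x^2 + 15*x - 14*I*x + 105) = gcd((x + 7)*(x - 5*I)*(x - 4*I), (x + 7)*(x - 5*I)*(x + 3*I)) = x^2 + x*(7 - 5*I) - 35*I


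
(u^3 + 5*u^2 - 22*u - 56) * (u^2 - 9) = u^5 + 5*u^4 - 31*u^3 - 101*u^2 + 198*u + 504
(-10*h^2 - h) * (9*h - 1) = -90*h^3 + h^2 + h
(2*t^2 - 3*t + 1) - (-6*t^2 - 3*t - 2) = 8*t^2 + 3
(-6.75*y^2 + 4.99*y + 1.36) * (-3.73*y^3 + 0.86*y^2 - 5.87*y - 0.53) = 25.1775*y^5 - 24.4177*y^4 + 38.8411*y^3 - 24.5442*y^2 - 10.6279*y - 0.7208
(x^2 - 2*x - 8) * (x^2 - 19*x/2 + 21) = x^4 - 23*x^3/2 + 32*x^2 + 34*x - 168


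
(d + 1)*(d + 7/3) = d^2 + 10*d/3 + 7/3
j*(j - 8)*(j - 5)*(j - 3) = j^4 - 16*j^3 + 79*j^2 - 120*j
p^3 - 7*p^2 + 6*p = p*(p - 6)*(p - 1)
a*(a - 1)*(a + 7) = a^3 + 6*a^2 - 7*a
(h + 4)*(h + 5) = h^2 + 9*h + 20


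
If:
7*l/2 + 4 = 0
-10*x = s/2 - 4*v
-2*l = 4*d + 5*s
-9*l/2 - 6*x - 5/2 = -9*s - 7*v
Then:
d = 115*x/79 + 501/553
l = -8/7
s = -92*x/79 - 148/553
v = 186*x/79 - 37/1106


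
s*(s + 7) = s^2 + 7*s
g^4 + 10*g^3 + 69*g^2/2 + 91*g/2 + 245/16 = (g + 1/2)*(g + 5/2)*(g + 7/2)^2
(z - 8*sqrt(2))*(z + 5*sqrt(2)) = z^2 - 3*sqrt(2)*z - 80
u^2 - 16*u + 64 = (u - 8)^2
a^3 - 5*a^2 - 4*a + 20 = (a - 5)*(a - 2)*(a + 2)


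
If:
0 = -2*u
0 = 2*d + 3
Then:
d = -3/2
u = 0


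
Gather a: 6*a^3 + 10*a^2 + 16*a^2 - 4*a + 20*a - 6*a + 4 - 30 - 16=6*a^3 + 26*a^2 + 10*a - 42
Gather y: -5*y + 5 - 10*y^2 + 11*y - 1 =-10*y^2 + 6*y + 4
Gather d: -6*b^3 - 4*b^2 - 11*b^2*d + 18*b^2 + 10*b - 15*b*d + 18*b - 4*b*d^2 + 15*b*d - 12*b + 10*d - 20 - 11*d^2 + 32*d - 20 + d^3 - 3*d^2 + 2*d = -6*b^3 + 14*b^2 + 16*b + d^3 + d^2*(-4*b - 14) + d*(44 - 11*b^2) - 40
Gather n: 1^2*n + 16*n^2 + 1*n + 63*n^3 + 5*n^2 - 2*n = 63*n^3 + 21*n^2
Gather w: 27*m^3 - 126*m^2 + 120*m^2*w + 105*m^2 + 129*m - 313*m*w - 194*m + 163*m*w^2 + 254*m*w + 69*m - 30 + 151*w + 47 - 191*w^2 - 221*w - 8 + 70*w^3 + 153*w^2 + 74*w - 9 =27*m^3 - 21*m^2 + 4*m + 70*w^3 + w^2*(163*m - 38) + w*(120*m^2 - 59*m + 4)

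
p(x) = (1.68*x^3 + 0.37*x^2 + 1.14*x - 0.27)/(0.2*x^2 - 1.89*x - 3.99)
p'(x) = (1.89 - 0.4*x)*(1.68*x^3 + 0.37*x^2 + 1.14*x - 0.27)/(0.2*x^2 - 1.89*x - 3.99)^2 + (5.04*x^2 + 0.74*x + 1.14)/(0.2*x^2 - 1.89*x - 3.99)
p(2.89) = -6.00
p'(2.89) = -5.27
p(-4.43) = -17.35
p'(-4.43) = 4.00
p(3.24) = -8.04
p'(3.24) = -6.45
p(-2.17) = -17.25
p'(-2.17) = -23.09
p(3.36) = -8.84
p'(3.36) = -6.89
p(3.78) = -12.09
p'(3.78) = -8.62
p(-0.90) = 1.04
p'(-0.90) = -3.25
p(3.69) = -11.33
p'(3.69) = -8.23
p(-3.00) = -13.14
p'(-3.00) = 1.06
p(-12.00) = -60.30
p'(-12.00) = 6.62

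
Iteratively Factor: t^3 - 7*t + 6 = (t + 3)*(t^2 - 3*t + 2) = (t - 2)*(t + 3)*(t - 1)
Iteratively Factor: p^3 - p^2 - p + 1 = (p - 1)*(p^2 - 1) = (p - 1)^2*(p + 1)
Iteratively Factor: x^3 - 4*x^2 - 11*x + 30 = (x - 2)*(x^2 - 2*x - 15) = (x - 5)*(x - 2)*(x + 3)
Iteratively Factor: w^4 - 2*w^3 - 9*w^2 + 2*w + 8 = (w - 1)*(w^3 - w^2 - 10*w - 8) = (w - 1)*(w + 2)*(w^2 - 3*w - 4) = (w - 4)*(w - 1)*(w + 2)*(w + 1)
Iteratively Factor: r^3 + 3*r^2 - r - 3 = (r + 3)*(r^2 - 1) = (r - 1)*(r + 3)*(r + 1)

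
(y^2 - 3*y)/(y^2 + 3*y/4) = 4*(y - 3)/(4*y + 3)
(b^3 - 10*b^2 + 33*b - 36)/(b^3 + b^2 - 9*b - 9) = (b^2 - 7*b + 12)/(b^2 + 4*b + 3)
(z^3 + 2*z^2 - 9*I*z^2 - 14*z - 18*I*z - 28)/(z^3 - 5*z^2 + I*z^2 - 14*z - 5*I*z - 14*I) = (z^2 - 9*I*z - 14)/(z^2 + z*(-7 + I) - 7*I)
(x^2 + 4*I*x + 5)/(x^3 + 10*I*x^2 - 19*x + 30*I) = 1/(x + 6*I)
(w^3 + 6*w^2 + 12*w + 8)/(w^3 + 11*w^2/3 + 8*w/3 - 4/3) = 3*(w + 2)/(3*w - 1)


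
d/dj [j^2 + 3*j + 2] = 2*j + 3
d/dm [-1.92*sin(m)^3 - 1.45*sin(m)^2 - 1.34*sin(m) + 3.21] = (-2.9*sin(m) + 2.88*cos(2*m) - 4.22)*cos(m)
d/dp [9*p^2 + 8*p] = 18*p + 8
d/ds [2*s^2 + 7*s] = 4*s + 7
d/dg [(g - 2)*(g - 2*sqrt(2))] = 2*g - 2*sqrt(2) - 2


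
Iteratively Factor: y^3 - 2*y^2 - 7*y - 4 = (y + 1)*(y^2 - 3*y - 4) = (y + 1)^2*(y - 4)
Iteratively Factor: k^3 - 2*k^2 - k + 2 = (k + 1)*(k^2 - 3*k + 2) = (k - 2)*(k + 1)*(k - 1)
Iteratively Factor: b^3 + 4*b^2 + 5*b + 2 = (b + 2)*(b^2 + 2*b + 1) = (b + 1)*(b + 2)*(b + 1)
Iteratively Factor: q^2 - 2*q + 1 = (q - 1)*(q - 1)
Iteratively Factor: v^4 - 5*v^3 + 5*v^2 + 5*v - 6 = (v + 1)*(v^3 - 6*v^2 + 11*v - 6) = (v - 2)*(v + 1)*(v^2 - 4*v + 3) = (v - 3)*(v - 2)*(v + 1)*(v - 1)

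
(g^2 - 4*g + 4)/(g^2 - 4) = (g - 2)/(g + 2)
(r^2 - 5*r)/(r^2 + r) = (r - 5)/(r + 1)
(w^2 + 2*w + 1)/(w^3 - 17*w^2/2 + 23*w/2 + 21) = 2*(w + 1)/(2*w^2 - 19*w + 42)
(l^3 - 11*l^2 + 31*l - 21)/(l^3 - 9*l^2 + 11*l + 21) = (l - 1)/(l + 1)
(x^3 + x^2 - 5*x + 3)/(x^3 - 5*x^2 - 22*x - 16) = (-x^3 - x^2 + 5*x - 3)/(-x^3 + 5*x^2 + 22*x + 16)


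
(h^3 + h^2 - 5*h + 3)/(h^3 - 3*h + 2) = (h + 3)/(h + 2)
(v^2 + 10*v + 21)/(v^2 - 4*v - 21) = (v + 7)/(v - 7)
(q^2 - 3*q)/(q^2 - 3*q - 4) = q*(3 - q)/(-q^2 + 3*q + 4)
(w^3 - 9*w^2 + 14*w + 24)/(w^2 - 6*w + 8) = (w^2 - 5*w - 6)/(w - 2)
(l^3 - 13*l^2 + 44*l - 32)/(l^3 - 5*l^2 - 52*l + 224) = (l - 1)/(l + 7)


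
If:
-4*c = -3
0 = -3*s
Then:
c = 3/4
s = 0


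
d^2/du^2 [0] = 0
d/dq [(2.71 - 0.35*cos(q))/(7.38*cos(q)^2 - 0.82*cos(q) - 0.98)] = (-2.583*cos(q)^2 + 39.9996*cos(q) - 2.5652)*sin(q)/(54.4644*cos(q)^4 - 12.1032*cos(q)^3 - 13.7924*cos(q)^2 + 1.6072*cos(q) + 0.9604)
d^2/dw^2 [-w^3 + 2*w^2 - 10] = 4 - 6*w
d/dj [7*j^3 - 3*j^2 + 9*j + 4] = 21*j^2 - 6*j + 9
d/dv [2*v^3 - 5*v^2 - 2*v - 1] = 6*v^2 - 10*v - 2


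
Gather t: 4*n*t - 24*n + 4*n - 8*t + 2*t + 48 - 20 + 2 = -20*n + t*(4*n - 6) + 30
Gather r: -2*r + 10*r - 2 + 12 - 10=8*r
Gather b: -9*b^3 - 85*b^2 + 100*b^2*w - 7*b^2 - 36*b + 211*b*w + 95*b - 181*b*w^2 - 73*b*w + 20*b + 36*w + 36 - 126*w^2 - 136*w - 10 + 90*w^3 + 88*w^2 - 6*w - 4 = -9*b^3 + b^2*(100*w - 92) + b*(-181*w^2 + 138*w + 79) + 90*w^3 - 38*w^2 - 106*w + 22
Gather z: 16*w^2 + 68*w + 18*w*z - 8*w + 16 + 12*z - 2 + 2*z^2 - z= 16*w^2 + 60*w + 2*z^2 + z*(18*w + 11) + 14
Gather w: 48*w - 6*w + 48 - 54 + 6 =42*w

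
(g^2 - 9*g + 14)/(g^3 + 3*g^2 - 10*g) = (g - 7)/(g*(g + 5))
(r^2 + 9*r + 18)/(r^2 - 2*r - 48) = (r + 3)/(r - 8)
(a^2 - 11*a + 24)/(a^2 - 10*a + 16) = (a - 3)/(a - 2)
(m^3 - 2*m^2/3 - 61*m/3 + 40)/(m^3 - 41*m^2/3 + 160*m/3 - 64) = (m + 5)/(m - 8)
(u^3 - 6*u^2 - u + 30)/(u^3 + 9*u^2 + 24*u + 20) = (u^2 - 8*u + 15)/(u^2 + 7*u + 10)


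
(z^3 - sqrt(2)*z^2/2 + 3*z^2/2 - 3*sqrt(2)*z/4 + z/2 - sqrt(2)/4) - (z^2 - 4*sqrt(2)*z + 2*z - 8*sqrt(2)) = z^3 - sqrt(2)*z^2/2 + z^2/2 - 3*z/2 + 13*sqrt(2)*z/4 + 31*sqrt(2)/4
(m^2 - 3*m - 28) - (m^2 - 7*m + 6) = 4*m - 34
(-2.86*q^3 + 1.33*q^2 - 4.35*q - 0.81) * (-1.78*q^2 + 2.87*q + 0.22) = 5.0908*q^5 - 10.5756*q^4 + 10.9309*q^3 - 10.7501*q^2 - 3.2817*q - 0.1782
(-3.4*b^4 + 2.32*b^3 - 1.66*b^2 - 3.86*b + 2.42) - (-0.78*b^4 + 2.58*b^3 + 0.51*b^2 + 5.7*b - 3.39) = -2.62*b^4 - 0.26*b^3 - 2.17*b^2 - 9.56*b + 5.81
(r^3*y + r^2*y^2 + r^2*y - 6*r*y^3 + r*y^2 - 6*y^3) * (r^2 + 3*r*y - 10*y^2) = r^5*y + 4*r^4*y^2 + r^4*y - 13*r^3*y^3 + 4*r^3*y^2 - 28*r^2*y^4 - 13*r^2*y^3 + 60*r*y^5 - 28*r*y^4 + 60*y^5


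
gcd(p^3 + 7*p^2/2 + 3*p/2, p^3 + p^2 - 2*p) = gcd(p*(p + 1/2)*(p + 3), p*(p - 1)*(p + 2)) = p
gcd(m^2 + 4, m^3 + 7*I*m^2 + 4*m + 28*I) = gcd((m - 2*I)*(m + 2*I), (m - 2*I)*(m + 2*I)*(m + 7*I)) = m^2 + 4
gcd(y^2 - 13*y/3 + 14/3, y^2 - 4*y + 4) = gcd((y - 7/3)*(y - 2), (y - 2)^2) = y - 2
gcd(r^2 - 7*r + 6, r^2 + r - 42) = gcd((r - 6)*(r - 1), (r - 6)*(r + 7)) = r - 6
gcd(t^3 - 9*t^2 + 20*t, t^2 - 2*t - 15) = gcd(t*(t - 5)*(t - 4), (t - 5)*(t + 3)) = t - 5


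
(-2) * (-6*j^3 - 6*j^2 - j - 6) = 12*j^3 + 12*j^2 + 2*j + 12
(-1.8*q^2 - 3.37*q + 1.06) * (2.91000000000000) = -5.238*q^2 - 9.8067*q + 3.0846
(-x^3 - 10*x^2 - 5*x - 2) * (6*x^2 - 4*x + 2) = -6*x^5 - 56*x^4 + 8*x^3 - 12*x^2 - 2*x - 4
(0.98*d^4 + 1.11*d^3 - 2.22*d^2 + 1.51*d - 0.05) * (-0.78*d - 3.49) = -0.7644*d^5 - 4.286*d^4 - 2.1423*d^3 + 6.57*d^2 - 5.2309*d + 0.1745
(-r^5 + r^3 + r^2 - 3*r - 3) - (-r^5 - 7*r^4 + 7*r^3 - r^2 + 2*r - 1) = 7*r^4 - 6*r^3 + 2*r^2 - 5*r - 2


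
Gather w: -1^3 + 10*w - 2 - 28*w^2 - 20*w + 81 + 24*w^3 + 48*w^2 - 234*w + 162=24*w^3 + 20*w^2 - 244*w + 240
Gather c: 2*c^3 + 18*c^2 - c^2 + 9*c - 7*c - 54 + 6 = 2*c^3 + 17*c^2 + 2*c - 48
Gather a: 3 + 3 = 6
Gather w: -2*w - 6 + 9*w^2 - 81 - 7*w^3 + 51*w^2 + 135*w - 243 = -7*w^3 + 60*w^2 + 133*w - 330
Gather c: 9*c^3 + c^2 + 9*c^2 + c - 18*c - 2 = 9*c^3 + 10*c^2 - 17*c - 2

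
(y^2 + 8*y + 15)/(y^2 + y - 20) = (y + 3)/(y - 4)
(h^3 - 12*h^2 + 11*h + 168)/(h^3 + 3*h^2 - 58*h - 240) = (h^2 - 4*h - 21)/(h^2 + 11*h + 30)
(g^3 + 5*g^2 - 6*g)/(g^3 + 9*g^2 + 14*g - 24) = g/(g + 4)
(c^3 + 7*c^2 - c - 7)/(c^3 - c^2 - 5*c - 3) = (c^2 + 6*c - 7)/(c^2 - 2*c - 3)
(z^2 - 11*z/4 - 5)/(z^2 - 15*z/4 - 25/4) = (z - 4)/(z - 5)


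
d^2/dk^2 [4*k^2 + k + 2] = 8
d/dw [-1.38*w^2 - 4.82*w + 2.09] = -2.76*w - 4.82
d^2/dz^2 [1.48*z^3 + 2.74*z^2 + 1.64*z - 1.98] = 8.88*z + 5.48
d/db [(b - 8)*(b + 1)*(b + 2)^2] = 4*b^3 - 9*b^2 - 64*b - 60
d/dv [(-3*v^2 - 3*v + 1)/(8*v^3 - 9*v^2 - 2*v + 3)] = (24*v^4 + 48*v^3 - 45*v^2 - 7)/(64*v^6 - 144*v^5 + 49*v^4 + 84*v^3 - 50*v^2 - 12*v + 9)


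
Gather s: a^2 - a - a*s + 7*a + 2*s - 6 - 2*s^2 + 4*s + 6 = a^2 + 6*a - 2*s^2 + s*(6 - a)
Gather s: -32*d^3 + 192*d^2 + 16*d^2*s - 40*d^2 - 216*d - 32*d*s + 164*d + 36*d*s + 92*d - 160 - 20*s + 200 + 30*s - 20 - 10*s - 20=-32*d^3 + 152*d^2 + 40*d + s*(16*d^2 + 4*d)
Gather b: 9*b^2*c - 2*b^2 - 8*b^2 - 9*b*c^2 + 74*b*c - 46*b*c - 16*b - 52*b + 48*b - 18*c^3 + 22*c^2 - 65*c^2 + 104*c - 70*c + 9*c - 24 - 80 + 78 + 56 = b^2*(9*c - 10) + b*(-9*c^2 + 28*c - 20) - 18*c^3 - 43*c^2 + 43*c + 30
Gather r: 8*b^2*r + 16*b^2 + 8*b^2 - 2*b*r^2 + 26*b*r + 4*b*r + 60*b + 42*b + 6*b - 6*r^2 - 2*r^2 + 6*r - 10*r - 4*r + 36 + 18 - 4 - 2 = 24*b^2 + 108*b + r^2*(-2*b - 8) + r*(8*b^2 + 30*b - 8) + 48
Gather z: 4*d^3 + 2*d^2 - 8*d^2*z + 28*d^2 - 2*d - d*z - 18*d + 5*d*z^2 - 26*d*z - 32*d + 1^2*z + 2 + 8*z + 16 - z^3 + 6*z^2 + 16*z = 4*d^3 + 30*d^2 - 52*d - z^3 + z^2*(5*d + 6) + z*(-8*d^2 - 27*d + 25) + 18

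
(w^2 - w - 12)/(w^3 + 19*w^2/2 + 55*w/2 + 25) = 2*(w^2 - w - 12)/(2*w^3 + 19*w^2 + 55*w + 50)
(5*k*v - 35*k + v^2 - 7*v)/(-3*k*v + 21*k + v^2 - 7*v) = (5*k + v)/(-3*k + v)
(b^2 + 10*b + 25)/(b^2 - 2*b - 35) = (b + 5)/(b - 7)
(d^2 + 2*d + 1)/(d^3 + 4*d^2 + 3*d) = (d + 1)/(d*(d + 3))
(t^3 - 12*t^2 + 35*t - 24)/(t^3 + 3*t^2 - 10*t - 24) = (t^2 - 9*t + 8)/(t^2 + 6*t + 8)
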